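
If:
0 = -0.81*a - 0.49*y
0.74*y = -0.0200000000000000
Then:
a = 0.02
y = -0.03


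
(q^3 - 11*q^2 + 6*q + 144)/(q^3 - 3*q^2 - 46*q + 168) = (q^2 - 5*q - 24)/(q^2 + 3*q - 28)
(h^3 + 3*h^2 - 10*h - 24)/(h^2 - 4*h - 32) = (h^2 - h - 6)/(h - 8)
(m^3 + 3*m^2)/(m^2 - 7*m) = m*(m + 3)/(m - 7)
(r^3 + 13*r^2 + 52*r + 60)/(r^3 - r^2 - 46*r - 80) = (r + 6)/(r - 8)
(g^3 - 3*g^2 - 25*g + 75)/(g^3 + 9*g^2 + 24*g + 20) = (g^2 - 8*g + 15)/(g^2 + 4*g + 4)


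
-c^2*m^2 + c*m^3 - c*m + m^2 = m*(-c + m)*(c*m + 1)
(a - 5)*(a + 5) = a^2 - 25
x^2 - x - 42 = (x - 7)*(x + 6)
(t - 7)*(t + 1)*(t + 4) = t^3 - 2*t^2 - 31*t - 28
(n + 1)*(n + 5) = n^2 + 6*n + 5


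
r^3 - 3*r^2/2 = r^2*(r - 3/2)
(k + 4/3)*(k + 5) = k^2 + 19*k/3 + 20/3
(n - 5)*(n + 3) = n^2 - 2*n - 15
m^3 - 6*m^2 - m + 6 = (m - 6)*(m - 1)*(m + 1)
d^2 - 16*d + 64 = (d - 8)^2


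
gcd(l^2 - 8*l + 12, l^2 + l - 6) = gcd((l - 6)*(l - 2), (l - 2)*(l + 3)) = l - 2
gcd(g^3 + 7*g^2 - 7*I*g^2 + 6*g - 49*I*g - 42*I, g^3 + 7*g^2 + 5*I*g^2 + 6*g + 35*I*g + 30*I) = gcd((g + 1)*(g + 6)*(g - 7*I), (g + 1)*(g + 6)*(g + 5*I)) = g^2 + 7*g + 6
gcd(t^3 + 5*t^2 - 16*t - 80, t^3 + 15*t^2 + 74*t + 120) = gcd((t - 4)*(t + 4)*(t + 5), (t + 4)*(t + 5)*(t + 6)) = t^2 + 9*t + 20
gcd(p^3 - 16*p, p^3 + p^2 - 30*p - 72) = p + 4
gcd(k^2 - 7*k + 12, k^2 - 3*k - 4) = k - 4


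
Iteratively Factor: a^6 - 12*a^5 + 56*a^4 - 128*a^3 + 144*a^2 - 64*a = (a - 4)*(a^5 - 8*a^4 + 24*a^3 - 32*a^2 + 16*a) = (a - 4)*(a - 2)*(a^4 - 6*a^3 + 12*a^2 - 8*a) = (a - 4)*(a - 2)^2*(a^3 - 4*a^2 + 4*a) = (a - 4)*(a - 2)^3*(a^2 - 2*a) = a*(a - 4)*(a - 2)^3*(a - 2)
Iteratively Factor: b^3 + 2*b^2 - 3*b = (b - 1)*(b^2 + 3*b) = b*(b - 1)*(b + 3)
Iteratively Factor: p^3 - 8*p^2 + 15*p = (p - 3)*(p^2 - 5*p) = (p - 5)*(p - 3)*(p)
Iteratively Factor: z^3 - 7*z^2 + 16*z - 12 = (z - 2)*(z^2 - 5*z + 6) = (z - 3)*(z - 2)*(z - 2)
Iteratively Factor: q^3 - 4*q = (q)*(q^2 - 4) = q*(q + 2)*(q - 2)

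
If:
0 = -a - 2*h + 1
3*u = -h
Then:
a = 6*u + 1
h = -3*u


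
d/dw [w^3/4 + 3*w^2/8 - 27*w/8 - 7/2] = 3*w^2/4 + 3*w/4 - 27/8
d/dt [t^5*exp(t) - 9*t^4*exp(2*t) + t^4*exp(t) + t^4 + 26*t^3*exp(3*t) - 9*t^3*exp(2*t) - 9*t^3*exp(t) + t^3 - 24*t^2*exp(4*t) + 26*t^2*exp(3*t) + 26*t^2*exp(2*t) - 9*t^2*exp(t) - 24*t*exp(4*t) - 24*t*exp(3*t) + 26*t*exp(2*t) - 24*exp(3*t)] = t^5*exp(t) - 18*t^4*exp(2*t) + 6*t^4*exp(t) + 78*t^3*exp(3*t) - 54*t^3*exp(2*t) - 5*t^3*exp(t) + 4*t^3 - 96*t^2*exp(4*t) + 156*t^2*exp(3*t) + 25*t^2*exp(2*t) - 36*t^2*exp(t) + 3*t^2 - 144*t*exp(4*t) - 20*t*exp(3*t) + 104*t*exp(2*t) - 18*t*exp(t) - 24*exp(4*t) - 96*exp(3*t) + 26*exp(2*t)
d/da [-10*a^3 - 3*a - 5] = -30*a^2 - 3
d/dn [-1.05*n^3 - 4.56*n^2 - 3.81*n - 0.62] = -3.15*n^2 - 9.12*n - 3.81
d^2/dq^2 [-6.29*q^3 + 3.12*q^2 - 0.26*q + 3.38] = 6.24 - 37.74*q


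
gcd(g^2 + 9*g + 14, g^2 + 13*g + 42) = g + 7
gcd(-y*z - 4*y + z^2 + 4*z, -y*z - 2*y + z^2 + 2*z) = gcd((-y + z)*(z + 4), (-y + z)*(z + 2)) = y - z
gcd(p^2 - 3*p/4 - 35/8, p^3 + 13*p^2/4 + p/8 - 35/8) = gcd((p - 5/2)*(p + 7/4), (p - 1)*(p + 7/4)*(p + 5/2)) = p + 7/4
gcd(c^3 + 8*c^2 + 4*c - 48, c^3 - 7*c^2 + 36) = 1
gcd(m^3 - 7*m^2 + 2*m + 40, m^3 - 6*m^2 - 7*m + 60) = m^2 - 9*m + 20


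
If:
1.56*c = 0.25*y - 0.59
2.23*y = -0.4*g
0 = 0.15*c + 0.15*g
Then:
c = -0.39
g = 0.39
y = -0.07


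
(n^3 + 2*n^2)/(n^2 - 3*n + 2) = n^2*(n + 2)/(n^2 - 3*n + 2)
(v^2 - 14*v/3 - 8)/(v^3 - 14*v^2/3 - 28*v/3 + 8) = (3*v + 4)/(3*v^2 + 4*v - 4)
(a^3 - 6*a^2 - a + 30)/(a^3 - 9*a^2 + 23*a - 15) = (a + 2)/(a - 1)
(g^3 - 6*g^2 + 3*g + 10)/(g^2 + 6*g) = (g^3 - 6*g^2 + 3*g + 10)/(g*(g + 6))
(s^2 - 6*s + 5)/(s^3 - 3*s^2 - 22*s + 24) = (s - 5)/(s^2 - 2*s - 24)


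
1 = 1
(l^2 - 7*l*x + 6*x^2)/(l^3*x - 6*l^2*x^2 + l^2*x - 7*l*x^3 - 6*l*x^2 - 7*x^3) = (-l^2 + 7*l*x - 6*x^2)/(x*(-l^3 + 6*l^2*x - l^2 + 7*l*x^2 + 6*l*x + 7*x^2))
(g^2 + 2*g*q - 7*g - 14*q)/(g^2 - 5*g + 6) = (g^2 + 2*g*q - 7*g - 14*q)/(g^2 - 5*g + 6)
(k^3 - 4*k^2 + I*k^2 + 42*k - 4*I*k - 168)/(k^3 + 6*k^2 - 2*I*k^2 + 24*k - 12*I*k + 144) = (k^2 + k*(-4 + 7*I) - 28*I)/(k^2 + k*(6 + 4*I) + 24*I)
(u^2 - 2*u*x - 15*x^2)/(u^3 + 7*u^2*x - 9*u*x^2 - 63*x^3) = (-u + 5*x)/(-u^2 - 4*u*x + 21*x^2)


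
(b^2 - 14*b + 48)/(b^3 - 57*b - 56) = (b - 6)/(b^2 + 8*b + 7)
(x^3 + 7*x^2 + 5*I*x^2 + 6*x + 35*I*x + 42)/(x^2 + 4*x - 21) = (x^2 + 5*I*x + 6)/(x - 3)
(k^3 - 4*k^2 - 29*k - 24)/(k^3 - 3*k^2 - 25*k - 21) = (k - 8)/(k - 7)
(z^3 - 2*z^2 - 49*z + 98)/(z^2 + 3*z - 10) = (z^2 - 49)/(z + 5)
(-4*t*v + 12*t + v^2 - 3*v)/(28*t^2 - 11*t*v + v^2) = (3 - v)/(7*t - v)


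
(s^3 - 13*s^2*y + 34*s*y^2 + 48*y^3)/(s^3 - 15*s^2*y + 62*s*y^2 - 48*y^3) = (-s - y)/(-s + y)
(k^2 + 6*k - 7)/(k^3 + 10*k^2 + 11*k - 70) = (k - 1)/(k^2 + 3*k - 10)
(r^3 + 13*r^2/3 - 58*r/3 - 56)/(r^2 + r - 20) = (r^2 + 25*r/3 + 14)/(r + 5)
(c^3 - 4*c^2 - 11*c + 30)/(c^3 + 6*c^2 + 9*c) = (c^2 - 7*c + 10)/(c*(c + 3))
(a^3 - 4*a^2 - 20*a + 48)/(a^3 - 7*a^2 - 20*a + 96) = (a^2 - 8*a + 12)/(a^2 - 11*a + 24)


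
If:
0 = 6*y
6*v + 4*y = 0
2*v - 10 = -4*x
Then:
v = 0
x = 5/2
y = 0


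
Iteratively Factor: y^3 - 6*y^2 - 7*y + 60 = (y - 4)*(y^2 - 2*y - 15) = (y - 5)*(y - 4)*(y + 3)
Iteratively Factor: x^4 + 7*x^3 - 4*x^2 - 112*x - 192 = (x + 4)*(x^3 + 3*x^2 - 16*x - 48) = (x - 4)*(x + 4)*(x^2 + 7*x + 12) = (x - 4)*(x + 4)^2*(x + 3)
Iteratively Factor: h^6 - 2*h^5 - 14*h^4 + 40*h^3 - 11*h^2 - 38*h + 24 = (h - 1)*(h^5 - h^4 - 15*h^3 + 25*h^2 + 14*h - 24) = (h - 2)*(h - 1)*(h^4 + h^3 - 13*h^2 - h + 12) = (h - 2)*(h - 1)*(h + 1)*(h^3 - 13*h + 12) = (h - 2)*(h - 1)*(h + 1)*(h + 4)*(h^2 - 4*h + 3) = (h - 3)*(h - 2)*(h - 1)*(h + 1)*(h + 4)*(h - 1)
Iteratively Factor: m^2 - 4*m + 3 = (m - 1)*(m - 3)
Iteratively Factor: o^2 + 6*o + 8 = (o + 2)*(o + 4)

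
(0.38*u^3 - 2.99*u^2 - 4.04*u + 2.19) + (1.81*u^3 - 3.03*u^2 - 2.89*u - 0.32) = 2.19*u^3 - 6.02*u^2 - 6.93*u + 1.87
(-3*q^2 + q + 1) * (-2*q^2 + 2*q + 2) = 6*q^4 - 8*q^3 - 6*q^2 + 4*q + 2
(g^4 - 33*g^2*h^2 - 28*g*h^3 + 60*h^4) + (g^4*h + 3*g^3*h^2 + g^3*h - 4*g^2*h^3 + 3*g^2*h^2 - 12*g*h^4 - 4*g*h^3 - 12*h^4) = g^4*h + g^4 + 3*g^3*h^2 + g^3*h - 4*g^2*h^3 - 30*g^2*h^2 - 12*g*h^4 - 32*g*h^3 + 48*h^4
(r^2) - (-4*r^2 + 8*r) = 5*r^2 - 8*r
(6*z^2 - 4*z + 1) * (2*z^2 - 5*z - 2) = 12*z^4 - 38*z^3 + 10*z^2 + 3*z - 2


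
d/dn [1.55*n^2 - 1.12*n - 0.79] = 3.1*n - 1.12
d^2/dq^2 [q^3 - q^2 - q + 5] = 6*q - 2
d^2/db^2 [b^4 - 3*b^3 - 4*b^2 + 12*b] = 12*b^2 - 18*b - 8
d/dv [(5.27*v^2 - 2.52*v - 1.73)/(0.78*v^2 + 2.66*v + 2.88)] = (15.9838*v^2 + 33.054*v - 2.6558)/(0.6084*v^4 + 4.1496*v^3 + 11.5684*v^2 + 15.3216*v + 8.2944)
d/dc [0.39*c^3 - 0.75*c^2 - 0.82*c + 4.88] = 1.17*c^2 - 1.5*c - 0.82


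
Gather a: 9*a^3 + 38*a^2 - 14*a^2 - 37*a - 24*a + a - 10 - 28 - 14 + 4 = 9*a^3 + 24*a^2 - 60*a - 48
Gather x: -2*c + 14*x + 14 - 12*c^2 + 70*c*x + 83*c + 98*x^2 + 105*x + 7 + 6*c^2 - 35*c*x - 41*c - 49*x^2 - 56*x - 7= -6*c^2 + 40*c + 49*x^2 + x*(35*c + 63) + 14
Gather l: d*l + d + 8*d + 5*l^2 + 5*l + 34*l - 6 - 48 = 9*d + 5*l^2 + l*(d + 39) - 54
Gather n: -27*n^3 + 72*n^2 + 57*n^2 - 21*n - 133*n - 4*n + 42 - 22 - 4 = -27*n^3 + 129*n^2 - 158*n + 16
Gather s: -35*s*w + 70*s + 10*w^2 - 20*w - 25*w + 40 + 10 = s*(70 - 35*w) + 10*w^2 - 45*w + 50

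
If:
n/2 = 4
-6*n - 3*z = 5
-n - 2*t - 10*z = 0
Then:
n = 8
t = 253/3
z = -53/3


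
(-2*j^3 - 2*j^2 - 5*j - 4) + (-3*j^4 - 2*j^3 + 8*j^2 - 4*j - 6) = -3*j^4 - 4*j^3 + 6*j^2 - 9*j - 10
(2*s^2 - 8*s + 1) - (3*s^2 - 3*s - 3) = -s^2 - 5*s + 4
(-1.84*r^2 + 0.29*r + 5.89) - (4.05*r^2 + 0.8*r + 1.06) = -5.89*r^2 - 0.51*r + 4.83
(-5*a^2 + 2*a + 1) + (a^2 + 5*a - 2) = -4*a^2 + 7*a - 1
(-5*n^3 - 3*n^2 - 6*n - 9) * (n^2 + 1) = -5*n^5 - 3*n^4 - 11*n^3 - 12*n^2 - 6*n - 9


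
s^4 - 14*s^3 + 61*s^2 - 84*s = s*(s - 7)*(s - 4)*(s - 3)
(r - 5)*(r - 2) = r^2 - 7*r + 10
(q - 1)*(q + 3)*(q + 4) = q^3 + 6*q^2 + 5*q - 12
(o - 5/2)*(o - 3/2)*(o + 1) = o^3 - 3*o^2 - o/4 + 15/4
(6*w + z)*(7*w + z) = 42*w^2 + 13*w*z + z^2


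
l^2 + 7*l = l*(l + 7)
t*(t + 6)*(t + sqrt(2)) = t^3 + sqrt(2)*t^2 + 6*t^2 + 6*sqrt(2)*t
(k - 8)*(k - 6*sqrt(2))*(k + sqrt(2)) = k^3 - 8*k^2 - 5*sqrt(2)*k^2 - 12*k + 40*sqrt(2)*k + 96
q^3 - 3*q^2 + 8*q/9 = q*(q - 8/3)*(q - 1/3)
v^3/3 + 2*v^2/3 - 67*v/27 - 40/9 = (v/3 + 1)*(v - 8/3)*(v + 5/3)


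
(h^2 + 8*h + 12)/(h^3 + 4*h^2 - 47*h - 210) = (h + 2)/(h^2 - 2*h - 35)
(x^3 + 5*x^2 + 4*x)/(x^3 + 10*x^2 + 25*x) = (x^2 + 5*x + 4)/(x^2 + 10*x + 25)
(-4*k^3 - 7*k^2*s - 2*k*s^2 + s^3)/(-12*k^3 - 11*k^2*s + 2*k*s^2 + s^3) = (-4*k^2 - 3*k*s + s^2)/(-12*k^2 + k*s + s^2)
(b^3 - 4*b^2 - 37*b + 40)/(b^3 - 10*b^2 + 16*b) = (b^2 + 4*b - 5)/(b*(b - 2))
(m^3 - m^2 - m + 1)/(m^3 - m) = (m - 1)/m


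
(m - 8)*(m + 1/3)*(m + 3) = m^3 - 14*m^2/3 - 77*m/3 - 8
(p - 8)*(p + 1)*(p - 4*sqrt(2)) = p^3 - 7*p^2 - 4*sqrt(2)*p^2 - 8*p + 28*sqrt(2)*p + 32*sqrt(2)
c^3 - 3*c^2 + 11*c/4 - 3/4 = (c - 3/2)*(c - 1)*(c - 1/2)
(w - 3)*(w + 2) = w^2 - w - 6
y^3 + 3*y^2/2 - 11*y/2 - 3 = (y - 2)*(y + 1/2)*(y + 3)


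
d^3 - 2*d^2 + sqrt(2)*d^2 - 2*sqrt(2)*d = d*(d - 2)*(d + sqrt(2))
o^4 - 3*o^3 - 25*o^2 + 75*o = o*(o - 5)*(o - 3)*(o + 5)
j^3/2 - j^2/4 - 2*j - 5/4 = (j/2 + 1/2)*(j - 5/2)*(j + 1)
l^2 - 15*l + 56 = (l - 8)*(l - 7)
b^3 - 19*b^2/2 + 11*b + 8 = (b - 8)*(b - 2)*(b + 1/2)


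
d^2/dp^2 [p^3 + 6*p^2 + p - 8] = 6*p + 12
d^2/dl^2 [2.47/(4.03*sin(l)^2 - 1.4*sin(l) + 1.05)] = (-160.460092*sin(l)^4 + 41.80722*sin(l)^3 + 277.656158*sin(l)^2 - 87.24534*sin(l) - 11.22121)/(4.03*sin(l)^2 - 1.4*sin(l) + 1.05)^3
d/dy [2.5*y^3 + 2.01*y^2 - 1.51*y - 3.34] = 7.5*y^2 + 4.02*y - 1.51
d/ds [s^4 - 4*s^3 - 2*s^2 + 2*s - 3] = 4*s^3 - 12*s^2 - 4*s + 2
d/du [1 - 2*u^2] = -4*u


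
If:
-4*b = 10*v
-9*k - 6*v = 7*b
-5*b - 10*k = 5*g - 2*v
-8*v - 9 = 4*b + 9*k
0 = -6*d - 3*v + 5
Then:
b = 45/19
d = 149/114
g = -31/95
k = -23/19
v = -18/19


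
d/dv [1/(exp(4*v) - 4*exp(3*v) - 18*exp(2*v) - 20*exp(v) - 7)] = 4*(5 - exp(v))*exp(v)/(exp(6*v) - 10*exp(5*v) - exp(4*v) + 116*exp(3*v) + 239*exp(2*v) + 182*exp(v) + 49)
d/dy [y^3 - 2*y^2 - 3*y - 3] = 3*y^2 - 4*y - 3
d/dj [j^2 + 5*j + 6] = 2*j + 5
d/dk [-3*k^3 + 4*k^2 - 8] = k*(8 - 9*k)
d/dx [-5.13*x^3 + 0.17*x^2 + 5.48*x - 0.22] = -15.39*x^2 + 0.34*x + 5.48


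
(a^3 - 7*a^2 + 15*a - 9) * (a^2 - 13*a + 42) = a^5 - 20*a^4 + 148*a^3 - 498*a^2 + 747*a - 378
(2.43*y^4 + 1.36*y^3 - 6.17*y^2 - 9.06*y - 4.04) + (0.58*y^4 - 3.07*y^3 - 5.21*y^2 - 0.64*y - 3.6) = 3.01*y^4 - 1.71*y^3 - 11.38*y^2 - 9.7*y - 7.64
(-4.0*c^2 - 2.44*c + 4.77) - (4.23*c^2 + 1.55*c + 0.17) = -8.23*c^2 - 3.99*c + 4.6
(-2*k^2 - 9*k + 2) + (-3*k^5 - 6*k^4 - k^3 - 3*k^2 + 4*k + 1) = -3*k^5 - 6*k^4 - k^3 - 5*k^2 - 5*k + 3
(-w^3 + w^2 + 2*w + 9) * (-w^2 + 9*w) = w^5 - 10*w^4 + 7*w^3 + 9*w^2 + 81*w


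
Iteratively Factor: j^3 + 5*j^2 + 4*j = (j + 1)*(j^2 + 4*j) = j*(j + 1)*(j + 4)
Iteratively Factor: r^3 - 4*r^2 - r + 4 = (r + 1)*(r^2 - 5*r + 4) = (r - 4)*(r + 1)*(r - 1)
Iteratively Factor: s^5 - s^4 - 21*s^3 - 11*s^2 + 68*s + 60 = (s - 5)*(s^4 + 4*s^3 - s^2 - 16*s - 12) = (s - 5)*(s + 2)*(s^3 + 2*s^2 - 5*s - 6) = (s - 5)*(s + 2)*(s + 3)*(s^2 - s - 2) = (s - 5)*(s - 2)*(s + 2)*(s + 3)*(s + 1)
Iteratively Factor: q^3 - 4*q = (q - 2)*(q^2 + 2*q) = q*(q - 2)*(q + 2)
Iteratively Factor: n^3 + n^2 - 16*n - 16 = (n + 1)*(n^2 - 16) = (n - 4)*(n + 1)*(n + 4)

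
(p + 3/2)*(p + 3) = p^2 + 9*p/2 + 9/2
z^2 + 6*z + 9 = (z + 3)^2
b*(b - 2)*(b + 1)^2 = b^4 - 3*b^2 - 2*b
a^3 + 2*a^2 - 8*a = a*(a - 2)*(a + 4)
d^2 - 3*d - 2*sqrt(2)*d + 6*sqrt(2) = (d - 3)*(d - 2*sqrt(2))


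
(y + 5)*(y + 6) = y^2 + 11*y + 30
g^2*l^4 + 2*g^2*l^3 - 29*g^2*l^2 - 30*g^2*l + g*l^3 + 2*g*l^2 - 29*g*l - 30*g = (l - 5)*(l + 6)*(g*l + 1)*(g*l + g)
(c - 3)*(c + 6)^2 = c^3 + 9*c^2 - 108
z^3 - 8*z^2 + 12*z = z*(z - 6)*(z - 2)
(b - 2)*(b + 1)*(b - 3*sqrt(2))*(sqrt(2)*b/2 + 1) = sqrt(2)*b^4/2 - 2*b^3 - sqrt(2)*b^3/2 - 4*sqrt(2)*b^2 + 2*b^2 + 4*b + 3*sqrt(2)*b + 6*sqrt(2)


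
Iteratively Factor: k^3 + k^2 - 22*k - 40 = (k - 5)*(k^2 + 6*k + 8) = (k - 5)*(k + 4)*(k + 2)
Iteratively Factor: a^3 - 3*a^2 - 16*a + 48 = (a - 3)*(a^2 - 16) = (a - 4)*(a - 3)*(a + 4)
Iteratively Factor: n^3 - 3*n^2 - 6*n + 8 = (n - 4)*(n^2 + n - 2) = (n - 4)*(n + 2)*(n - 1)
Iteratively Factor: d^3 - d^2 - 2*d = (d + 1)*(d^2 - 2*d) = (d - 2)*(d + 1)*(d)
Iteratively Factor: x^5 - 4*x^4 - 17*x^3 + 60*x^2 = (x + 4)*(x^4 - 8*x^3 + 15*x^2) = (x - 5)*(x + 4)*(x^3 - 3*x^2) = x*(x - 5)*(x + 4)*(x^2 - 3*x) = x*(x - 5)*(x - 3)*(x + 4)*(x)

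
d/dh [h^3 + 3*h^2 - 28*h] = 3*h^2 + 6*h - 28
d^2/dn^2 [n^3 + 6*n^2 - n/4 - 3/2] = 6*n + 12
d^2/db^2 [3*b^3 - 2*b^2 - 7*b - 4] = 18*b - 4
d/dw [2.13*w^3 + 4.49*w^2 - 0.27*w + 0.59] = 6.39*w^2 + 8.98*w - 0.27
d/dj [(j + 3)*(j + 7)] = 2*j + 10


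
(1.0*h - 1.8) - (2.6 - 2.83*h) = 3.83*h - 4.4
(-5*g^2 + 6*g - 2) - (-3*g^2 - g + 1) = -2*g^2 + 7*g - 3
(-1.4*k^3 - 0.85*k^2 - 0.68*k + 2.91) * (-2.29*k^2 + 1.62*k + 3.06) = 3.206*k^5 - 0.3215*k^4 - 4.1038*k^3 - 10.3665*k^2 + 2.6334*k + 8.9046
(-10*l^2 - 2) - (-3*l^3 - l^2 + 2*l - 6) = 3*l^3 - 9*l^2 - 2*l + 4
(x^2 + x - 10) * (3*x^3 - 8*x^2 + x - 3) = 3*x^5 - 5*x^4 - 37*x^3 + 78*x^2 - 13*x + 30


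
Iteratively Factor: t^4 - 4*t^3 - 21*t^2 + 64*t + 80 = (t - 5)*(t^3 + t^2 - 16*t - 16) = (t - 5)*(t + 1)*(t^2 - 16) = (t - 5)*(t - 4)*(t + 1)*(t + 4)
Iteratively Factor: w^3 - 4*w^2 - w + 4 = (w + 1)*(w^2 - 5*w + 4) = (w - 4)*(w + 1)*(w - 1)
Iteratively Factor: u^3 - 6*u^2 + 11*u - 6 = (u - 3)*(u^2 - 3*u + 2) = (u - 3)*(u - 2)*(u - 1)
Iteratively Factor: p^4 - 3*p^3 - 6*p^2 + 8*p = (p - 4)*(p^3 + p^2 - 2*p) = p*(p - 4)*(p^2 + p - 2) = p*(p - 4)*(p - 1)*(p + 2)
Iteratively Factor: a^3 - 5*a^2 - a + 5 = (a - 1)*(a^2 - 4*a - 5) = (a - 5)*(a - 1)*(a + 1)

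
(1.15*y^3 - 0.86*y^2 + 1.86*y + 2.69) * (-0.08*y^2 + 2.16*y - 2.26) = -0.092*y^5 + 2.5528*y^4 - 4.6054*y^3 + 5.746*y^2 + 1.6068*y - 6.0794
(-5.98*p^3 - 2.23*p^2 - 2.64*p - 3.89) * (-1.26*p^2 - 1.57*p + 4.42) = 7.5348*p^5 + 12.1984*p^4 - 19.6041*p^3 - 0.8104*p^2 - 5.5615*p - 17.1938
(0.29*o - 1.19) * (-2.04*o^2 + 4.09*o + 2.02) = -0.5916*o^3 + 3.6137*o^2 - 4.2813*o - 2.4038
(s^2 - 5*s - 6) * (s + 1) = s^3 - 4*s^2 - 11*s - 6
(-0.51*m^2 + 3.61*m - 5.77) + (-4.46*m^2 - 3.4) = -4.97*m^2 + 3.61*m - 9.17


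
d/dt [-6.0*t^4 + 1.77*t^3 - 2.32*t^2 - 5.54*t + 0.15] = -24.0*t^3 + 5.31*t^2 - 4.64*t - 5.54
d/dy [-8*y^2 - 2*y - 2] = -16*y - 2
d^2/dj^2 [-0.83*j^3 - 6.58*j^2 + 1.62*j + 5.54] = -4.98*j - 13.16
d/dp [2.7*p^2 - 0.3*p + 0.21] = 5.4*p - 0.3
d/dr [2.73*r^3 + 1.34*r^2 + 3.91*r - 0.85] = 8.19*r^2 + 2.68*r + 3.91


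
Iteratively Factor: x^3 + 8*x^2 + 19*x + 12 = (x + 3)*(x^2 + 5*x + 4) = (x + 1)*(x + 3)*(x + 4)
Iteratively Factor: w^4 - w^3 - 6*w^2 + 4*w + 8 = (w - 2)*(w^3 + w^2 - 4*w - 4) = (w - 2)*(w + 1)*(w^2 - 4) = (w - 2)^2*(w + 1)*(w + 2)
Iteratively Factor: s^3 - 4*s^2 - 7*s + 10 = (s - 5)*(s^2 + s - 2) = (s - 5)*(s - 1)*(s + 2)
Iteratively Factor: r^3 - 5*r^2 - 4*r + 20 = (r - 2)*(r^2 - 3*r - 10) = (r - 5)*(r - 2)*(r + 2)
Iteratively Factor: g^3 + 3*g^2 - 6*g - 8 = (g + 4)*(g^2 - g - 2) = (g - 2)*(g + 4)*(g + 1)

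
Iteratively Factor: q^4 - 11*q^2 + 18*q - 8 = (q - 1)*(q^3 + q^2 - 10*q + 8) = (q - 1)*(q + 4)*(q^2 - 3*q + 2) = (q - 1)^2*(q + 4)*(q - 2)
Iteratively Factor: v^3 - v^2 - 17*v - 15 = (v + 3)*(v^2 - 4*v - 5) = (v - 5)*(v + 3)*(v + 1)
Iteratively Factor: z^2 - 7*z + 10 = (z - 5)*(z - 2)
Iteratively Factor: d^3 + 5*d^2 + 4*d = (d + 4)*(d^2 + d) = d*(d + 4)*(d + 1)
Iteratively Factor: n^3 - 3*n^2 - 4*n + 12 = (n - 3)*(n^2 - 4) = (n - 3)*(n - 2)*(n + 2)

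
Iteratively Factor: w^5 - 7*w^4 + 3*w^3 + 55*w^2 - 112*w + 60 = (w - 1)*(w^4 - 6*w^3 - 3*w^2 + 52*w - 60) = (w - 1)*(w + 3)*(w^3 - 9*w^2 + 24*w - 20) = (w - 5)*(w - 1)*(w + 3)*(w^2 - 4*w + 4) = (w - 5)*(w - 2)*(w - 1)*(w + 3)*(w - 2)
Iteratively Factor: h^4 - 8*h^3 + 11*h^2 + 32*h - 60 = (h - 3)*(h^3 - 5*h^2 - 4*h + 20) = (h - 3)*(h + 2)*(h^2 - 7*h + 10) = (h - 5)*(h - 3)*(h + 2)*(h - 2)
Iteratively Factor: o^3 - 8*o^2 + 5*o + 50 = (o + 2)*(o^2 - 10*o + 25) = (o - 5)*(o + 2)*(o - 5)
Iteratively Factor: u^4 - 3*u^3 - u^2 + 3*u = (u - 3)*(u^3 - u) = u*(u - 3)*(u^2 - 1) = u*(u - 3)*(u + 1)*(u - 1)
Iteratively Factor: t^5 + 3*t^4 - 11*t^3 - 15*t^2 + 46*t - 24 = (t + 3)*(t^4 - 11*t^2 + 18*t - 8) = (t - 2)*(t + 3)*(t^3 + 2*t^2 - 7*t + 4) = (t - 2)*(t - 1)*(t + 3)*(t^2 + 3*t - 4) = (t - 2)*(t - 1)*(t + 3)*(t + 4)*(t - 1)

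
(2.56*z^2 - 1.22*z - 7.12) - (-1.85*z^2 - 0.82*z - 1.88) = 4.41*z^2 - 0.4*z - 5.24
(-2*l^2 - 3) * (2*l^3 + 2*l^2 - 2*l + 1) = -4*l^5 - 4*l^4 - 2*l^3 - 8*l^2 + 6*l - 3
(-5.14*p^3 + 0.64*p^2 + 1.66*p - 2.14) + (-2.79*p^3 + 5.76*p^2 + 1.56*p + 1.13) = -7.93*p^3 + 6.4*p^2 + 3.22*p - 1.01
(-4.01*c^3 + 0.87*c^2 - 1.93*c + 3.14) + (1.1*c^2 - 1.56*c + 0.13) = -4.01*c^3 + 1.97*c^2 - 3.49*c + 3.27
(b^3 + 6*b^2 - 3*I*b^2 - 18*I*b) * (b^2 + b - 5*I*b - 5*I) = b^5 + 7*b^4 - 8*I*b^4 - 9*b^3 - 56*I*b^3 - 105*b^2 - 48*I*b^2 - 90*b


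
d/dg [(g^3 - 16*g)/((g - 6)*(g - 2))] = (g^4 - 16*g^3 + 52*g^2 - 192)/(g^4 - 16*g^3 + 88*g^2 - 192*g + 144)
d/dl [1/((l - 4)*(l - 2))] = 2*(3 - l)/(l^4 - 12*l^3 + 52*l^2 - 96*l + 64)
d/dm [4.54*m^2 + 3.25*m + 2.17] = 9.08*m + 3.25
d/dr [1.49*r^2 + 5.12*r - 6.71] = 2.98*r + 5.12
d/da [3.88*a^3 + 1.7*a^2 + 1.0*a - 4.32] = 11.64*a^2 + 3.4*a + 1.0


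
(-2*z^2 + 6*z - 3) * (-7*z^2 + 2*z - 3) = 14*z^4 - 46*z^3 + 39*z^2 - 24*z + 9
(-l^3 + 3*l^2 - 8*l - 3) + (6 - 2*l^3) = -3*l^3 + 3*l^2 - 8*l + 3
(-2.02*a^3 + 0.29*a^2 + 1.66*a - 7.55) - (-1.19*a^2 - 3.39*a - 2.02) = -2.02*a^3 + 1.48*a^2 + 5.05*a - 5.53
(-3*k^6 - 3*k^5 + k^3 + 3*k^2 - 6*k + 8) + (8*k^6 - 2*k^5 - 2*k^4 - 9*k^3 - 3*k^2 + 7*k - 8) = 5*k^6 - 5*k^5 - 2*k^4 - 8*k^3 + k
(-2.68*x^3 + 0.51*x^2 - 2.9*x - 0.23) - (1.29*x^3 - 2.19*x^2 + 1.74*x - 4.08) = -3.97*x^3 + 2.7*x^2 - 4.64*x + 3.85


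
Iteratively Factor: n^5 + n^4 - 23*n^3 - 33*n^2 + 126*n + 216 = (n - 4)*(n^4 + 5*n^3 - 3*n^2 - 45*n - 54) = (n - 4)*(n + 3)*(n^3 + 2*n^2 - 9*n - 18) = (n - 4)*(n + 2)*(n + 3)*(n^2 - 9) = (n - 4)*(n + 2)*(n + 3)^2*(n - 3)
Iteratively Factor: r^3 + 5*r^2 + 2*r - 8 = (r + 4)*(r^2 + r - 2) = (r + 2)*(r + 4)*(r - 1)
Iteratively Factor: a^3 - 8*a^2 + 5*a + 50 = (a - 5)*(a^2 - 3*a - 10) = (a - 5)*(a + 2)*(a - 5)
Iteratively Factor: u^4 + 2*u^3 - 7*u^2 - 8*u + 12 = (u - 1)*(u^3 + 3*u^2 - 4*u - 12) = (u - 1)*(u + 3)*(u^2 - 4) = (u - 1)*(u + 2)*(u + 3)*(u - 2)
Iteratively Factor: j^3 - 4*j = (j - 2)*(j^2 + 2*j) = (j - 2)*(j + 2)*(j)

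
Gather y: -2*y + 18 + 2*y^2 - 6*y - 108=2*y^2 - 8*y - 90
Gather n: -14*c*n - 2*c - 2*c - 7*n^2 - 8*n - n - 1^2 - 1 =-4*c - 7*n^2 + n*(-14*c - 9) - 2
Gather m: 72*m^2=72*m^2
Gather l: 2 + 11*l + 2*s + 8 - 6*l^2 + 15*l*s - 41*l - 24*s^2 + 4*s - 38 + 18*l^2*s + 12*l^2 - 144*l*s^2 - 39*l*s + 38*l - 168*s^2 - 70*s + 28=l^2*(18*s + 6) + l*(-144*s^2 - 24*s + 8) - 192*s^2 - 64*s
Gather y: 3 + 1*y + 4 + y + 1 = 2*y + 8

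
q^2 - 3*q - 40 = (q - 8)*(q + 5)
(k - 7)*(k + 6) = k^2 - k - 42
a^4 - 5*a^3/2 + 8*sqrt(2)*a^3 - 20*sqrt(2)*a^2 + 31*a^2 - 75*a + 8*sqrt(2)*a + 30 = (a - 2)*(a - 1/2)*(a + 3*sqrt(2))*(a + 5*sqrt(2))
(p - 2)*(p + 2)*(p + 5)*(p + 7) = p^4 + 12*p^3 + 31*p^2 - 48*p - 140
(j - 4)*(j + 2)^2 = j^3 - 12*j - 16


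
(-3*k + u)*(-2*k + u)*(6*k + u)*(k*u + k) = 36*k^4*u + 36*k^4 - 24*k^3*u^2 - 24*k^3*u + k^2*u^3 + k^2*u^2 + k*u^4 + k*u^3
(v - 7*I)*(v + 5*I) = v^2 - 2*I*v + 35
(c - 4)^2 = c^2 - 8*c + 16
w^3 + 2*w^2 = w^2*(w + 2)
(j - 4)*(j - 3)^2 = j^3 - 10*j^2 + 33*j - 36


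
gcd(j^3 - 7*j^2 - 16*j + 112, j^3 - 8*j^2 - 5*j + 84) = j^2 - 11*j + 28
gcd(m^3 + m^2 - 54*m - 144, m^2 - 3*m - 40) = m - 8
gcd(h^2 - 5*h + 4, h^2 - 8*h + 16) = h - 4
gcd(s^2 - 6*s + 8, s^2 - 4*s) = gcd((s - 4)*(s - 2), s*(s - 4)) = s - 4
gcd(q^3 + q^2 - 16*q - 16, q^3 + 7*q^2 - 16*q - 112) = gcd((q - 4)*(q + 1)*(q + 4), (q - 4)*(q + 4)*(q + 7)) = q^2 - 16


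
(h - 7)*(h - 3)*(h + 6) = h^3 - 4*h^2 - 39*h + 126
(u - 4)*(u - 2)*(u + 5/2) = u^3 - 7*u^2/2 - 7*u + 20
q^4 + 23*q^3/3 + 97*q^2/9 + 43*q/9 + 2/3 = (q + 1/3)^2*(q + 1)*(q + 6)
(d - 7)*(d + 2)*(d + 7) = d^3 + 2*d^2 - 49*d - 98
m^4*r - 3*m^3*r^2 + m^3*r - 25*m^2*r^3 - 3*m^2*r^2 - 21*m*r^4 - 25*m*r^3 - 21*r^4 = (m - 7*r)*(m + r)*(m + 3*r)*(m*r + r)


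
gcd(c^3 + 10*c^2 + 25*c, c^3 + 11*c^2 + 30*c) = c^2 + 5*c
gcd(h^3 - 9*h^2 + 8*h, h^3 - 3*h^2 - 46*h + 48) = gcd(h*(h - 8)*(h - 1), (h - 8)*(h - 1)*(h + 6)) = h^2 - 9*h + 8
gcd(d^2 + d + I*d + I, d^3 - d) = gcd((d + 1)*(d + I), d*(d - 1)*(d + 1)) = d + 1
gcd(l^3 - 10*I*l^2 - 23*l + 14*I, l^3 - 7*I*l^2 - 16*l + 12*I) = l - 2*I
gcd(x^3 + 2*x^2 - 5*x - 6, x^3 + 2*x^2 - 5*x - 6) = x^3 + 2*x^2 - 5*x - 6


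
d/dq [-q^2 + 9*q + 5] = 9 - 2*q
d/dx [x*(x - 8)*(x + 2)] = 3*x^2 - 12*x - 16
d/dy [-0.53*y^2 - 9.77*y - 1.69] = -1.06*y - 9.77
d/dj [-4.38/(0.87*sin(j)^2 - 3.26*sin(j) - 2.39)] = (7.6212*sin(j) - 14.2788)*cos(j)/(-0.87*sin(j)^2 + 3.26*sin(j) + 2.39)^2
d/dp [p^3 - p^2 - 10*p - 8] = 3*p^2 - 2*p - 10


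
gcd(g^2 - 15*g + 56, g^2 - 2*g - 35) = g - 7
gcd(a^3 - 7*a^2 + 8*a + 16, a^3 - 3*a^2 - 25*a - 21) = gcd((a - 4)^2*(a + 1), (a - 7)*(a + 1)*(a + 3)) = a + 1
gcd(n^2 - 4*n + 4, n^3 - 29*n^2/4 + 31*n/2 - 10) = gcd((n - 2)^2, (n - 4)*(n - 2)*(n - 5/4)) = n - 2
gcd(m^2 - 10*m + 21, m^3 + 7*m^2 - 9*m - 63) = m - 3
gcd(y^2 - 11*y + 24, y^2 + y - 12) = y - 3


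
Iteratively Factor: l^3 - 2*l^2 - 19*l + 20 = (l - 5)*(l^2 + 3*l - 4) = (l - 5)*(l - 1)*(l + 4)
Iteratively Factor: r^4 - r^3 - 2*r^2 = (r - 2)*(r^3 + r^2) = (r - 2)*(r + 1)*(r^2) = r*(r - 2)*(r + 1)*(r)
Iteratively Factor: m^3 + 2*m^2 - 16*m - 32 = (m - 4)*(m^2 + 6*m + 8) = (m - 4)*(m + 2)*(m + 4)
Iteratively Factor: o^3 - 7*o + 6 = (o - 1)*(o^2 + o - 6) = (o - 1)*(o + 3)*(o - 2)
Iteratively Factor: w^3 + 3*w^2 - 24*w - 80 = (w + 4)*(w^2 - w - 20) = (w + 4)^2*(w - 5)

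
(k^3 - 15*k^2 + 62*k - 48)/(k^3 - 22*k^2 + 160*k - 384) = (k - 1)/(k - 8)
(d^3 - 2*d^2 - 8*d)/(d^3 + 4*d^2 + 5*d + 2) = d*(d - 4)/(d^2 + 2*d + 1)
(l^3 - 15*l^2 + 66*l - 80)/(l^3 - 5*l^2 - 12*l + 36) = (l^2 - 13*l + 40)/(l^2 - 3*l - 18)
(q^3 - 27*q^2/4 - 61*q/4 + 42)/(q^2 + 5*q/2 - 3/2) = (4*q^2 - 39*q + 56)/(2*(2*q - 1))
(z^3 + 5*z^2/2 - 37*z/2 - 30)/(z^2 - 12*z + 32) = (2*z^2 + 13*z + 15)/(2*(z - 8))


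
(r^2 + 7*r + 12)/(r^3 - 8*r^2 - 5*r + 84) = (r + 4)/(r^2 - 11*r + 28)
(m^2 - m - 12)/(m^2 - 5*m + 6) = (m^2 - m - 12)/(m^2 - 5*m + 6)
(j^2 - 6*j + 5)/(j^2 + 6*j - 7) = (j - 5)/(j + 7)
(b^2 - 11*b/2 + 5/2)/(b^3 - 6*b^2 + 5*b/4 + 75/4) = 2*(2*b - 1)/(4*b^2 - 4*b - 15)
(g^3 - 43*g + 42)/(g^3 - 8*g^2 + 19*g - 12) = (g^2 + g - 42)/(g^2 - 7*g + 12)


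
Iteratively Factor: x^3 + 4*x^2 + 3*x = (x)*(x^2 + 4*x + 3) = x*(x + 3)*(x + 1)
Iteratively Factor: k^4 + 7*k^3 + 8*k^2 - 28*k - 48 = (k - 2)*(k^3 + 9*k^2 + 26*k + 24) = (k - 2)*(k + 4)*(k^2 + 5*k + 6) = (k - 2)*(k + 2)*(k + 4)*(k + 3)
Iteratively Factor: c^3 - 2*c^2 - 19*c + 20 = (c - 1)*(c^2 - c - 20) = (c - 1)*(c + 4)*(c - 5)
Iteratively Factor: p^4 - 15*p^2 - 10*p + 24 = (p - 1)*(p^3 + p^2 - 14*p - 24) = (p - 4)*(p - 1)*(p^2 + 5*p + 6) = (p - 4)*(p - 1)*(p + 2)*(p + 3)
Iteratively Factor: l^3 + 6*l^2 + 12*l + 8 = (l + 2)*(l^2 + 4*l + 4) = (l + 2)^2*(l + 2)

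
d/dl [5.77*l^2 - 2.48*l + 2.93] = 11.54*l - 2.48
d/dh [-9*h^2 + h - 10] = 1 - 18*h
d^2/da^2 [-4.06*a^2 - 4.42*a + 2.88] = -8.12000000000000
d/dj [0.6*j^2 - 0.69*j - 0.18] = 1.2*j - 0.69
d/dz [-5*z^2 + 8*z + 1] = 8 - 10*z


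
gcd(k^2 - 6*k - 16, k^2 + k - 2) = k + 2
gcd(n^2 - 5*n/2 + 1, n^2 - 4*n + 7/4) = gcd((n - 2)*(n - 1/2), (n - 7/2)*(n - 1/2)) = n - 1/2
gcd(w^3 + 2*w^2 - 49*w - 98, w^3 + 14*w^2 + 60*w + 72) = w + 2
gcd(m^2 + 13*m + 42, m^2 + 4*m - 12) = m + 6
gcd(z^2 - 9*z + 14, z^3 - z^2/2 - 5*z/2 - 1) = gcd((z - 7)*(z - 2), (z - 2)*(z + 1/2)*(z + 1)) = z - 2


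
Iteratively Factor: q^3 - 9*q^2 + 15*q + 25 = (q + 1)*(q^2 - 10*q + 25) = (q - 5)*(q + 1)*(q - 5)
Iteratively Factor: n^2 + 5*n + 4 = (n + 4)*(n + 1)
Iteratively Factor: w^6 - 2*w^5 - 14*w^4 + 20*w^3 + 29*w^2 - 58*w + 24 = (w - 1)*(w^5 - w^4 - 15*w^3 + 5*w^2 + 34*w - 24) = (w - 1)^2*(w^4 - 15*w^2 - 10*w + 24) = (w - 1)^3*(w^3 + w^2 - 14*w - 24) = (w - 4)*(w - 1)^3*(w^2 + 5*w + 6) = (w - 4)*(w - 1)^3*(w + 3)*(w + 2)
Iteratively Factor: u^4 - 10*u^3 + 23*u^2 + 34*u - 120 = (u - 4)*(u^3 - 6*u^2 - u + 30) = (u - 4)*(u + 2)*(u^2 - 8*u + 15) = (u - 4)*(u - 3)*(u + 2)*(u - 5)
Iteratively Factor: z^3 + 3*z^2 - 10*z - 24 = (z - 3)*(z^2 + 6*z + 8) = (z - 3)*(z + 4)*(z + 2)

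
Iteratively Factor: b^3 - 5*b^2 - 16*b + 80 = (b + 4)*(b^2 - 9*b + 20) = (b - 5)*(b + 4)*(b - 4)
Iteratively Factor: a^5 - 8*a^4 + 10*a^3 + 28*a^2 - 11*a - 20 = (a - 1)*(a^4 - 7*a^3 + 3*a^2 + 31*a + 20) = (a - 1)*(a + 1)*(a^3 - 8*a^2 + 11*a + 20) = (a - 4)*(a - 1)*(a + 1)*(a^2 - 4*a - 5) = (a - 5)*(a - 4)*(a - 1)*(a + 1)*(a + 1)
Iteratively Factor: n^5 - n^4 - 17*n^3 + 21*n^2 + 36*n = (n + 1)*(n^4 - 2*n^3 - 15*n^2 + 36*n) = (n + 1)*(n + 4)*(n^3 - 6*n^2 + 9*n) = (n - 3)*(n + 1)*(n + 4)*(n^2 - 3*n) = n*(n - 3)*(n + 1)*(n + 4)*(n - 3)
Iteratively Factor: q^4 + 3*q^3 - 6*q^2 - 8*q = (q - 2)*(q^3 + 5*q^2 + 4*q) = (q - 2)*(q + 1)*(q^2 + 4*q) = (q - 2)*(q + 1)*(q + 4)*(q)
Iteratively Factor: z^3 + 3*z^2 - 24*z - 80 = (z + 4)*(z^2 - z - 20) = (z + 4)^2*(z - 5)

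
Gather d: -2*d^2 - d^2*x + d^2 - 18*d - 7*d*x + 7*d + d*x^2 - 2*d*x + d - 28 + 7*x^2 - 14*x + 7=d^2*(-x - 1) + d*(x^2 - 9*x - 10) + 7*x^2 - 14*x - 21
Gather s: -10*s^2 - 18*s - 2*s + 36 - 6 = -10*s^2 - 20*s + 30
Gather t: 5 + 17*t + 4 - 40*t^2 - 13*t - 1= -40*t^2 + 4*t + 8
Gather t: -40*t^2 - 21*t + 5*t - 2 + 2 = -40*t^2 - 16*t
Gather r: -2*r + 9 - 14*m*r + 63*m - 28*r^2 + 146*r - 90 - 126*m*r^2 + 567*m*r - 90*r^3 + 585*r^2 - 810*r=63*m - 90*r^3 + r^2*(557 - 126*m) + r*(553*m - 666) - 81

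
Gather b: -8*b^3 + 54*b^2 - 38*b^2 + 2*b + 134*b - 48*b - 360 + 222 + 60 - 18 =-8*b^3 + 16*b^2 + 88*b - 96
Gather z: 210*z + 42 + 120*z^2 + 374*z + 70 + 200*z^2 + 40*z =320*z^2 + 624*z + 112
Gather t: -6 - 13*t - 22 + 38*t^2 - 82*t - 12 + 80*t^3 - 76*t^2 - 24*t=80*t^3 - 38*t^2 - 119*t - 40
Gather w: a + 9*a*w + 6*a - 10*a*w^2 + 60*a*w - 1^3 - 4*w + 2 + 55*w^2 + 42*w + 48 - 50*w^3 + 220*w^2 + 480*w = 7*a - 50*w^3 + w^2*(275 - 10*a) + w*(69*a + 518) + 49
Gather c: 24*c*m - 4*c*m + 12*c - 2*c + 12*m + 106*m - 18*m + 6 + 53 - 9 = c*(20*m + 10) + 100*m + 50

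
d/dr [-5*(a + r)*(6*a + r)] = -35*a - 10*r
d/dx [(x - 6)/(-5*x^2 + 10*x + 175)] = (-x^2 + 2*x + 2*(x - 6)*(x - 1) + 35)/(5*(-x^2 + 2*x + 35)^2)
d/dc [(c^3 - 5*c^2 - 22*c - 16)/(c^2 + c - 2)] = (c^2 - 2*c + 15)/(c^2 - 2*c + 1)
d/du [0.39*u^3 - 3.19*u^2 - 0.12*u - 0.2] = 1.17*u^2 - 6.38*u - 0.12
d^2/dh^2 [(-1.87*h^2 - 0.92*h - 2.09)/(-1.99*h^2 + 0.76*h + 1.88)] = (12.94296*h^3 + 91.635918*h^2 + 1.685928*h + 28.642248)/(7.880599*h^6 - 9.029028*h^5 - 18.886692*h^4 + 16.620896*h^3 + 17.842704*h^2 - 8.058432*h - 6.644672)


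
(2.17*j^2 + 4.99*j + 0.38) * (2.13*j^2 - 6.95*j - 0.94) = 4.6221*j^4 - 4.4528*j^3 - 35.9109*j^2 - 7.3316*j - 0.3572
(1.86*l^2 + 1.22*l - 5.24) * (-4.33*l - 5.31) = -8.0538*l^3 - 15.1592*l^2 + 16.211*l + 27.8244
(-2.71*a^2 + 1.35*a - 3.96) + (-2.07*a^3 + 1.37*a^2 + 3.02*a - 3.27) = -2.07*a^3 - 1.34*a^2 + 4.37*a - 7.23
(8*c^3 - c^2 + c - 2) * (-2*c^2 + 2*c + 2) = -16*c^5 + 18*c^4 + 12*c^3 + 4*c^2 - 2*c - 4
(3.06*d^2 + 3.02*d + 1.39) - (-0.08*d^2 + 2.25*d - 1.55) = 3.14*d^2 + 0.77*d + 2.94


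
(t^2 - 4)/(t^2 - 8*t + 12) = (t + 2)/(t - 6)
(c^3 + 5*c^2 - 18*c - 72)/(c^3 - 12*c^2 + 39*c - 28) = (c^2 + 9*c + 18)/(c^2 - 8*c + 7)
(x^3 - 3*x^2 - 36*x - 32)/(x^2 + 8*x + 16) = (x^2 - 7*x - 8)/(x + 4)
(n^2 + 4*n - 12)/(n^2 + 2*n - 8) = (n + 6)/(n + 4)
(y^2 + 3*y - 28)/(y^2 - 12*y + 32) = (y + 7)/(y - 8)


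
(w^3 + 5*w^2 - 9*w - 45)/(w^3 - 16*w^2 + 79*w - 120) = (w^2 + 8*w + 15)/(w^2 - 13*w + 40)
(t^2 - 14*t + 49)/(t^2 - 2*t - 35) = (t - 7)/(t + 5)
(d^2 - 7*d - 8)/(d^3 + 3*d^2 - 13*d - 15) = (d - 8)/(d^2 + 2*d - 15)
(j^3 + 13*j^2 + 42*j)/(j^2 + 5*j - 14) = j*(j + 6)/(j - 2)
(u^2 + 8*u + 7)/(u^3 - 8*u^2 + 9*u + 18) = (u + 7)/(u^2 - 9*u + 18)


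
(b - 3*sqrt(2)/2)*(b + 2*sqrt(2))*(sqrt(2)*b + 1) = sqrt(2)*b^3 + 2*b^2 - 11*sqrt(2)*b/2 - 6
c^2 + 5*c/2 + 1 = (c + 1/2)*(c + 2)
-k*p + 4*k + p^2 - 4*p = (-k + p)*(p - 4)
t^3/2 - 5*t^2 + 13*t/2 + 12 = (t/2 + 1/2)*(t - 8)*(t - 3)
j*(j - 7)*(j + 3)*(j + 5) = j^4 + j^3 - 41*j^2 - 105*j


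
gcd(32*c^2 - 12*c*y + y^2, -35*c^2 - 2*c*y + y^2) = 1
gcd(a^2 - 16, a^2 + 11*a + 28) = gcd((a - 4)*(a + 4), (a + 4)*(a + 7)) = a + 4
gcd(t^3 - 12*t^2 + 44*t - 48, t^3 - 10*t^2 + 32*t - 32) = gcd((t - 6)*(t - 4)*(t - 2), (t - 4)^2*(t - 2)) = t^2 - 6*t + 8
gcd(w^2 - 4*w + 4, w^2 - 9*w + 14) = w - 2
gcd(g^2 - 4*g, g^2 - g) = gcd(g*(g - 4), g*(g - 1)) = g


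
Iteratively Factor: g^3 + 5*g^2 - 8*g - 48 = (g - 3)*(g^2 + 8*g + 16) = (g - 3)*(g + 4)*(g + 4)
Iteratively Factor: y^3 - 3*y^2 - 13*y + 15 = (y + 3)*(y^2 - 6*y + 5) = (y - 5)*(y + 3)*(y - 1)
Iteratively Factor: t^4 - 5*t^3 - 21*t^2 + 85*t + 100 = (t + 4)*(t^3 - 9*t^2 + 15*t + 25) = (t - 5)*(t + 4)*(t^2 - 4*t - 5) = (t - 5)^2*(t + 4)*(t + 1)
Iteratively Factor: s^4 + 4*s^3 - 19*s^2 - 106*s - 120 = (s + 4)*(s^3 - 19*s - 30) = (s - 5)*(s + 4)*(s^2 + 5*s + 6) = (s - 5)*(s + 3)*(s + 4)*(s + 2)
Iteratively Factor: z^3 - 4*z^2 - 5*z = (z)*(z^2 - 4*z - 5) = z*(z + 1)*(z - 5)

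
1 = 1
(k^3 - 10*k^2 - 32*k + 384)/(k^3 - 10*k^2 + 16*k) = (k^2 - 2*k - 48)/(k*(k - 2))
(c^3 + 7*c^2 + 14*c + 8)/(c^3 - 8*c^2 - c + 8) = (c^2 + 6*c + 8)/(c^2 - 9*c + 8)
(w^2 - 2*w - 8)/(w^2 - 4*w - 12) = (w - 4)/(w - 6)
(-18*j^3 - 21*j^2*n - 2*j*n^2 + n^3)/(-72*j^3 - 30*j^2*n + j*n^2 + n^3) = (j + n)/(4*j + n)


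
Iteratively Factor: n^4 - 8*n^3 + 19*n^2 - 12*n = (n - 3)*(n^3 - 5*n^2 + 4*n) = (n - 3)*(n - 1)*(n^2 - 4*n) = (n - 4)*(n - 3)*(n - 1)*(n)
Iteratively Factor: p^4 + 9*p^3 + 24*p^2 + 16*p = (p + 4)*(p^3 + 5*p^2 + 4*p) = p*(p + 4)*(p^2 + 5*p + 4) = p*(p + 4)^2*(p + 1)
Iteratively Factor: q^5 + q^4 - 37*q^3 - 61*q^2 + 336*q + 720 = (q + 3)*(q^4 - 2*q^3 - 31*q^2 + 32*q + 240) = (q - 4)*(q + 3)*(q^3 + 2*q^2 - 23*q - 60) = (q - 5)*(q - 4)*(q + 3)*(q^2 + 7*q + 12) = (q - 5)*(q - 4)*(q + 3)^2*(q + 4)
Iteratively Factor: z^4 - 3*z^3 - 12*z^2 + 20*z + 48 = (z - 3)*(z^3 - 12*z - 16) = (z - 3)*(z + 2)*(z^2 - 2*z - 8) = (z - 4)*(z - 3)*(z + 2)*(z + 2)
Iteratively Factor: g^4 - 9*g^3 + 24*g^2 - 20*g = (g - 2)*(g^3 - 7*g^2 + 10*g) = (g - 2)^2*(g^2 - 5*g) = (g - 5)*(g - 2)^2*(g)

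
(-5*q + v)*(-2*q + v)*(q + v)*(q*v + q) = 10*q^4*v + 10*q^4 + 3*q^3*v^2 + 3*q^3*v - 6*q^2*v^3 - 6*q^2*v^2 + q*v^4 + q*v^3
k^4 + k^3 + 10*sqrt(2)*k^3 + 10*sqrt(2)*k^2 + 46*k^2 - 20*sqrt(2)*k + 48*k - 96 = (k - 1)*(k + 2)*(k + 4*sqrt(2))*(k + 6*sqrt(2))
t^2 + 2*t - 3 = (t - 1)*(t + 3)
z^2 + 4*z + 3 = (z + 1)*(z + 3)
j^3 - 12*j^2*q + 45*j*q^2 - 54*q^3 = (j - 6*q)*(j - 3*q)^2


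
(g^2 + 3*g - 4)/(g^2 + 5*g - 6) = (g + 4)/(g + 6)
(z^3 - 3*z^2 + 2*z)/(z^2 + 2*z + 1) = z*(z^2 - 3*z + 2)/(z^2 + 2*z + 1)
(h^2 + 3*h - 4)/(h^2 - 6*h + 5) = (h + 4)/(h - 5)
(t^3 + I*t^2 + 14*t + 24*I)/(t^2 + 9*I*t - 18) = (t^2 - 2*I*t + 8)/(t + 6*I)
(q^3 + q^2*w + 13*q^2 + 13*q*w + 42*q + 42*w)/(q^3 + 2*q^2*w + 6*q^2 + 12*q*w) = (q^2 + q*w + 7*q + 7*w)/(q*(q + 2*w))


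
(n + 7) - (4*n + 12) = -3*n - 5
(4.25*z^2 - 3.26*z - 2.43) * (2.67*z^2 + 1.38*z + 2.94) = 11.3475*z^4 - 2.8392*z^3 + 1.5081*z^2 - 12.9378*z - 7.1442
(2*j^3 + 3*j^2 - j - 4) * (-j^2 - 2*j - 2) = -2*j^5 - 7*j^4 - 9*j^3 + 10*j + 8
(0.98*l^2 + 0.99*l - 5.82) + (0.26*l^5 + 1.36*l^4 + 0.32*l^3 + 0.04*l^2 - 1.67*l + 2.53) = 0.26*l^5 + 1.36*l^4 + 0.32*l^3 + 1.02*l^2 - 0.68*l - 3.29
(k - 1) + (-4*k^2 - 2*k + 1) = -4*k^2 - k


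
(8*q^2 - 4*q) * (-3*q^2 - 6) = -24*q^4 + 12*q^3 - 48*q^2 + 24*q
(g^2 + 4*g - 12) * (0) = 0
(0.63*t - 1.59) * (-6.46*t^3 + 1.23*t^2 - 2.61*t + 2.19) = -4.0698*t^4 + 11.0463*t^3 - 3.6*t^2 + 5.5296*t - 3.4821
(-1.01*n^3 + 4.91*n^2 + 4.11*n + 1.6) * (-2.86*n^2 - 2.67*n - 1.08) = 2.8886*n^5 - 11.3459*n^4 - 23.7735*n^3 - 20.8525*n^2 - 8.7108*n - 1.728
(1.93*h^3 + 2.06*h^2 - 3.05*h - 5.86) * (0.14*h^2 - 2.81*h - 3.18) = 0.2702*h^5 - 5.1349*h^4 - 12.353*h^3 + 1.1993*h^2 + 26.1656*h + 18.6348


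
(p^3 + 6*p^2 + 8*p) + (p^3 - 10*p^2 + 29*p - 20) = 2*p^3 - 4*p^2 + 37*p - 20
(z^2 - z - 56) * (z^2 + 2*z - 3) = z^4 + z^3 - 61*z^2 - 109*z + 168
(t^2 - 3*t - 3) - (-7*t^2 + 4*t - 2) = 8*t^2 - 7*t - 1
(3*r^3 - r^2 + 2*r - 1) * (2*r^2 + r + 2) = 6*r^5 + r^4 + 9*r^3 - 2*r^2 + 3*r - 2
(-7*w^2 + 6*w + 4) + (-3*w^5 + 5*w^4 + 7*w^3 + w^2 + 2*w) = -3*w^5 + 5*w^4 + 7*w^3 - 6*w^2 + 8*w + 4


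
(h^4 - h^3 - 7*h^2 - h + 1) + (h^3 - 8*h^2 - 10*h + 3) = h^4 - 15*h^2 - 11*h + 4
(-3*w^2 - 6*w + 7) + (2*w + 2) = -3*w^2 - 4*w + 9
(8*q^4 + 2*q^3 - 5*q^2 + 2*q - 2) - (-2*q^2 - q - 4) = 8*q^4 + 2*q^3 - 3*q^2 + 3*q + 2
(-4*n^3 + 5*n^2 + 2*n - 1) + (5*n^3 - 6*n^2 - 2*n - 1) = n^3 - n^2 - 2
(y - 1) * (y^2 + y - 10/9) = y^3 - 19*y/9 + 10/9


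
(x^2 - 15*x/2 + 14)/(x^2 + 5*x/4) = 2*(2*x^2 - 15*x + 28)/(x*(4*x + 5))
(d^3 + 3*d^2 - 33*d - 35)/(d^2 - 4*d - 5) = d + 7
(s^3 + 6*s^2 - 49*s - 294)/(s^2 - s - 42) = s + 7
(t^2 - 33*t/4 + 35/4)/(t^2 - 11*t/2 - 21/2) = (4*t - 5)/(2*(2*t + 3))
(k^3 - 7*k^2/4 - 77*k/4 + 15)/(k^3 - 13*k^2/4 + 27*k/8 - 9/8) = 2*(k^2 - k - 20)/(2*k^2 - 5*k + 3)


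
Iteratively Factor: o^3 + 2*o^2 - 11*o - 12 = (o + 1)*(o^2 + o - 12) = (o - 3)*(o + 1)*(o + 4)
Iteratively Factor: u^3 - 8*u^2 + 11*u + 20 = (u + 1)*(u^2 - 9*u + 20) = (u - 5)*(u + 1)*(u - 4)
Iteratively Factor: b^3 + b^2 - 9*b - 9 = (b + 1)*(b^2 - 9) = (b - 3)*(b + 1)*(b + 3)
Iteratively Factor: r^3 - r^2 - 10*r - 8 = (r + 2)*(r^2 - 3*r - 4) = (r - 4)*(r + 2)*(r + 1)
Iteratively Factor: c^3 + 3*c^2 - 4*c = (c + 4)*(c^2 - c) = c*(c + 4)*(c - 1)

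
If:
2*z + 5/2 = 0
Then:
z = -5/4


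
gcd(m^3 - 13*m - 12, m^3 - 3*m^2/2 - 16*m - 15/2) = m + 3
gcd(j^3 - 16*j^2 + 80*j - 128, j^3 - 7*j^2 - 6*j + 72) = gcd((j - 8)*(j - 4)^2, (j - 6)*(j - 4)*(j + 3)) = j - 4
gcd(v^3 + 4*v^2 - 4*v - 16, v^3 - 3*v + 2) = v + 2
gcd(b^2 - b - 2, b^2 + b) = b + 1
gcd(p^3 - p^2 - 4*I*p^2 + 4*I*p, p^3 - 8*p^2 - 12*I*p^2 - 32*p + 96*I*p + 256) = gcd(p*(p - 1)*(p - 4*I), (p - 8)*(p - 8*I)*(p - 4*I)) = p - 4*I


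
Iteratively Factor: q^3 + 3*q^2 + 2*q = (q + 1)*(q^2 + 2*q) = q*(q + 1)*(q + 2)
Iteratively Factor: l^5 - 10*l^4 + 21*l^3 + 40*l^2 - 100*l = (l + 2)*(l^4 - 12*l^3 + 45*l^2 - 50*l) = l*(l + 2)*(l^3 - 12*l^2 + 45*l - 50) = l*(l - 2)*(l + 2)*(l^2 - 10*l + 25) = l*(l - 5)*(l - 2)*(l + 2)*(l - 5)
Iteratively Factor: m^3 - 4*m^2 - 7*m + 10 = (m - 5)*(m^2 + m - 2) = (m - 5)*(m - 1)*(m + 2)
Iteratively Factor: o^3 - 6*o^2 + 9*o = (o - 3)*(o^2 - 3*o) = o*(o - 3)*(o - 3)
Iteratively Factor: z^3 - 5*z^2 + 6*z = (z)*(z^2 - 5*z + 6) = z*(z - 3)*(z - 2)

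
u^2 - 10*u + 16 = (u - 8)*(u - 2)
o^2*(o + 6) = o^3 + 6*o^2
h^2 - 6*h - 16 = (h - 8)*(h + 2)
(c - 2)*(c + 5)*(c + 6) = c^3 + 9*c^2 + 8*c - 60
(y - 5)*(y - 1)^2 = y^3 - 7*y^2 + 11*y - 5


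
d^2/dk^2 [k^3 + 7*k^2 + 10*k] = 6*k + 14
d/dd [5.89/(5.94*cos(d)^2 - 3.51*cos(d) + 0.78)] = (69.9732*cos(d) - 20.6739)*sin(d)/(5.94*cos(d)^2 - 3.51*cos(d) + 0.78)^2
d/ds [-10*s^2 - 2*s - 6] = -20*s - 2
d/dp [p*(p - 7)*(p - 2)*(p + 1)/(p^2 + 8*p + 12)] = 2*(p^5 + 8*p^4 - 40*p^3 - 131*p^2 + 60*p + 84)/(p^4 + 16*p^3 + 88*p^2 + 192*p + 144)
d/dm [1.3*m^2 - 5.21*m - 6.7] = 2.6*m - 5.21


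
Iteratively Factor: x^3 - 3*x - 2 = (x + 1)*(x^2 - x - 2) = (x - 2)*(x + 1)*(x + 1)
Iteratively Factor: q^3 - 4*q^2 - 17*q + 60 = (q - 5)*(q^2 + q - 12) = (q - 5)*(q - 3)*(q + 4)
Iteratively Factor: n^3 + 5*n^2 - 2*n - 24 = (n - 2)*(n^2 + 7*n + 12) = (n - 2)*(n + 4)*(n + 3)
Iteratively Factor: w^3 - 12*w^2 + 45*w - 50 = (w - 5)*(w^2 - 7*w + 10) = (w - 5)^2*(w - 2)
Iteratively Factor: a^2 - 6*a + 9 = (a - 3)*(a - 3)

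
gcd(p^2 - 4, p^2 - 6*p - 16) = p + 2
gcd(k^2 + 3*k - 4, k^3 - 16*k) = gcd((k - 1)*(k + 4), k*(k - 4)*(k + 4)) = k + 4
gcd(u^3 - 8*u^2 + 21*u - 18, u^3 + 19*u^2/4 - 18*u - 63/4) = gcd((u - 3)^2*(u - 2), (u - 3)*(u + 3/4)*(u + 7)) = u - 3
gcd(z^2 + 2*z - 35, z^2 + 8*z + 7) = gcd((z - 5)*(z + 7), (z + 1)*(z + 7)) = z + 7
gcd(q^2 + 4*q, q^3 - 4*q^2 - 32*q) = q^2 + 4*q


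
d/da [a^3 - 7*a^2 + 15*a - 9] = 3*a^2 - 14*a + 15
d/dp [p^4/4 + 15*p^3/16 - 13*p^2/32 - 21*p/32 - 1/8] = p^3 + 45*p^2/16 - 13*p/16 - 21/32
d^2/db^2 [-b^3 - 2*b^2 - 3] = -6*b - 4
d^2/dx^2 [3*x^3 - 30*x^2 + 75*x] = 18*x - 60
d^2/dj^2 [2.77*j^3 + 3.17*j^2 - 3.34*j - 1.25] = 16.62*j + 6.34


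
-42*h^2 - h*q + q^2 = (-7*h + q)*(6*h + q)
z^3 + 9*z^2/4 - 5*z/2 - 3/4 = (z - 1)*(z + 1/4)*(z + 3)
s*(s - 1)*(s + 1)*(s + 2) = s^4 + 2*s^3 - s^2 - 2*s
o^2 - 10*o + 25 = (o - 5)^2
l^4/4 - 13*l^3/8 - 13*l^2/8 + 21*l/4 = l*(l/4 + 1/2)*(l - 7)*(l - 3/2)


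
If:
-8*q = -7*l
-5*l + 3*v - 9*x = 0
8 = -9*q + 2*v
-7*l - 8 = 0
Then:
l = -8/7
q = -1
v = -1/2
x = 59/126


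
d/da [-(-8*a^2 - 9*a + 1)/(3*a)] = 8/3 + 1/(3*a^2)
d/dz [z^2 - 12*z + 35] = 2*z - 12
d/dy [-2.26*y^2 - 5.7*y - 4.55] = -4.52*y - 5.7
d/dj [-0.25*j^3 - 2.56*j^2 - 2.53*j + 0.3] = -0.75*j^2 - 5.12*j - 2.53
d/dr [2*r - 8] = 2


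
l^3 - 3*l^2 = l^2*(l - 3)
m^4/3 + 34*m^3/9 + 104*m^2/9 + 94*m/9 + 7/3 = (m/3 + 1/3)*(m + 1/3)*(m + 3)*(m + 7)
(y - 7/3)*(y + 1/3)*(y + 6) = y^3 + 4*y^2 - 115*y/9 - 14/3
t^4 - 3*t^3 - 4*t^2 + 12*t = t*(t - 3)*(t - 2)*(t + 2)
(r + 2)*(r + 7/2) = r^2 + 11*r/2 + 7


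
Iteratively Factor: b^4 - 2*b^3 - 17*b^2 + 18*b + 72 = (b - 4)*(b^3 + 2*b^2 - 9*b - 18) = (b - 4)*(b - 3)*(b^2 + 5*b + 6) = (b - 4)*(b - 3)*(b + 2)*(b + 3)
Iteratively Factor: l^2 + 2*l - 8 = (l - 2)*(l + 4)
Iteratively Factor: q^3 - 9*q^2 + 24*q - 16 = (q - 1)*(q^2 - 8*q + 16) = (q - 4)*(q - 1)*(q - 4)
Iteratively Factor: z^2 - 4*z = (z - 4)*(z)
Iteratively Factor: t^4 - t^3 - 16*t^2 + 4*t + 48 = (t - 2)*(t^3 + t^2 - 14*t - 24) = (t - 2)*(t + 2)*(t^2 - t - 12) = (t - 4)*(t - 2)*(t + 2)*(t + 3)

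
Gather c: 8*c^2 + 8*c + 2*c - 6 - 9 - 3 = 8*c^2 + 10*c - 18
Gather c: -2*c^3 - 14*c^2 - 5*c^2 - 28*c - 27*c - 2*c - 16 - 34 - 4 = -2*c^3 - 19*c^2 - 57*c - 54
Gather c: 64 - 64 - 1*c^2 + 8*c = -c^2 + 8*c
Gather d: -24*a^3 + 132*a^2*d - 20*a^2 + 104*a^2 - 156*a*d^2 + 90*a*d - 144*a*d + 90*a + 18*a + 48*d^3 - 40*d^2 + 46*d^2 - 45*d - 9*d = -24*a^3 + 84*a^2 + 108*a + 48*d^3 + d^2*(6 - 156*a) + d*(132*a^2 - 54*a - 54)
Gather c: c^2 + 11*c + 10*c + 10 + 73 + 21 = c^2 + 21*c + 104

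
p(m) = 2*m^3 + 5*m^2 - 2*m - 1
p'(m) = 6*m^2 + 10*m - 2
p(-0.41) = 0.52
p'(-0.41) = -5.09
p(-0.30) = -0.00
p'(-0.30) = -4.46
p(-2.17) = 6.45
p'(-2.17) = 4.55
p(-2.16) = 6.49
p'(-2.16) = 4.39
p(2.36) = 48.42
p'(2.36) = 55.02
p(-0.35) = 0.23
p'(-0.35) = -4.76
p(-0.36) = 0.27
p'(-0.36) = -4.82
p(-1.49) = 6.46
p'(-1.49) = -3.58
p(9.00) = 1844.00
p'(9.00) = 574.00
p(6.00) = 599.00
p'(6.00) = 274.00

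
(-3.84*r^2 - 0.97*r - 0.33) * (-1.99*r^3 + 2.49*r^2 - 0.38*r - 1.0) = 7.6416*r^5 - 7.6313*r^4 - 0.2994*r^3 + 3.3869*r^2 + 1.0954*r + 0.33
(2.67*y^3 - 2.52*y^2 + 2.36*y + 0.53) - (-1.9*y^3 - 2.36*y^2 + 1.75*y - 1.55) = 4.57*y^3 - 0.16*y^2 + 0.61*y + 2.08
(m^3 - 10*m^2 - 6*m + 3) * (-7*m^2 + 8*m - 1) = -7*m^5 + 78*m^4 - 39*m^3 - 59*m^2 + 30*m - 3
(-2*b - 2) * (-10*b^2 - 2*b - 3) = 20*b^3 + 24*b^2 + 10*b + 6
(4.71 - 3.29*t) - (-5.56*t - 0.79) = 2.27*t + 5.5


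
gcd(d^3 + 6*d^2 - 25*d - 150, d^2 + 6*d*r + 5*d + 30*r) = d + 5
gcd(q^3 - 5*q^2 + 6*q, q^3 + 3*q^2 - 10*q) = q^2 - 2*q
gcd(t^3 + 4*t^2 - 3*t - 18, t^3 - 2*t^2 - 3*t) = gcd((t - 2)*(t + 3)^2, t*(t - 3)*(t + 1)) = 1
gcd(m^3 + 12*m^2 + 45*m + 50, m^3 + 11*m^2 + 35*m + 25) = m^2 + 10*m + 25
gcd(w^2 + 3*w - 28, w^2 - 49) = w + 7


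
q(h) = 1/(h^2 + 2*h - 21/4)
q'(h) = (-2*h - 2)/(h^2 + 2*h - 21/4)^2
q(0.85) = -0.35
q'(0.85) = -0.46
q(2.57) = 0.15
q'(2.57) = -0.17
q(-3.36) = -1.47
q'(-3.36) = 10.20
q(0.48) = -0.25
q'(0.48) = -0.18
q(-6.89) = 0.04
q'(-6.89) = 0.01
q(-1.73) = -0.17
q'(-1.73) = 0.04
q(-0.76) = -0.16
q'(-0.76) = -0.01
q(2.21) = 0.25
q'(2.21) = -0.39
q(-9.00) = 0.02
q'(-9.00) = 0.00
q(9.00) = 0.01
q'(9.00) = 0.00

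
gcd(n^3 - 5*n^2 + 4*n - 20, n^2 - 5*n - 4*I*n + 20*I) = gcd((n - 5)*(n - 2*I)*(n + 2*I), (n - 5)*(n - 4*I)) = n - 5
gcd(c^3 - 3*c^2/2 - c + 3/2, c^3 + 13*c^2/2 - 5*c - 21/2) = c^2 - c/2 - 3/2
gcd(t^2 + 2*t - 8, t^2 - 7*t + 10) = t - 2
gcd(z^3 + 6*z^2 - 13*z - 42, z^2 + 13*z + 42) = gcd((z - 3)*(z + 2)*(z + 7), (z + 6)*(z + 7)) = z + 7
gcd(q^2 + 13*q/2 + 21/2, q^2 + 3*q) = q + 3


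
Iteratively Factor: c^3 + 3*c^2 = (c)*(c^2 + 3*c) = c^2*(c + 3)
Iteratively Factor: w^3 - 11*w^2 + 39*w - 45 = (w - 5)*(w^2 - 6*w + 9) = (w - 5)*(w - 3)*(w - 3)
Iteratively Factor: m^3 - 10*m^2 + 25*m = (m - 5)*(m^2 - 5*m) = (m - 5)^2*(m)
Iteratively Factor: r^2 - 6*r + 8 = (r - 2)*(r - 4)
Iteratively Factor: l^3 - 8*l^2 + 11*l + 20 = (l - 4)*(l^2 - 4*l - 5) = (l - 5)*(l - 4)*(l + 1)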